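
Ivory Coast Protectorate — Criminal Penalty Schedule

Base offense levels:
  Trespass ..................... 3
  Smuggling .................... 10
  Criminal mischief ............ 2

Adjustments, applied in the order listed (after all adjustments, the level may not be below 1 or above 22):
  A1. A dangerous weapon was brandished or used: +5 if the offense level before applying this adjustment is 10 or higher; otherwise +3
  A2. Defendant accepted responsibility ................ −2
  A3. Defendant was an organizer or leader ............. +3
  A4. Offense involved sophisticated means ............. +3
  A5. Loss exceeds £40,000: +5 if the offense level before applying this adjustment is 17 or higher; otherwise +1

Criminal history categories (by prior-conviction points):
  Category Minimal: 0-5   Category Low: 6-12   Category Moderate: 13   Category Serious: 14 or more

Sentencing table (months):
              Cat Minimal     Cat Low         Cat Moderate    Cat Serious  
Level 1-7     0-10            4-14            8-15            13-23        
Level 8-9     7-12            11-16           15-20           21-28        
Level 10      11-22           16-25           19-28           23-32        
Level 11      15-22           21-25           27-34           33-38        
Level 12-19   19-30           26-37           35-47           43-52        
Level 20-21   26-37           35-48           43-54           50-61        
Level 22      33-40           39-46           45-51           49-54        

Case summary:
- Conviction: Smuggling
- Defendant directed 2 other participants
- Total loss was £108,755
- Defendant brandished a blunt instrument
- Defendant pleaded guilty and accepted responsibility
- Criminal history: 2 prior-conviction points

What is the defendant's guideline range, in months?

Base offense level for smuggling: 10.
A1 applies (level before this adjustment is 10 ≥ 10, so +5): 10 + 5 = 15.
A2 applies: 15 − 2 = 13.
A3 applies: 13 + 3 = 16.
A4 does not apply.
A5 applies (level before this adjustment is 16 < 17, so +1): 16 + 1 = 17.
Final offense level: 17.
Criminal history: 2 prior points → Category Minimal (0-5).
Level 17 falls in the 12-19 band.
Grid: Level 12-19 × Category Minimal = 19-30 months.

19-30 months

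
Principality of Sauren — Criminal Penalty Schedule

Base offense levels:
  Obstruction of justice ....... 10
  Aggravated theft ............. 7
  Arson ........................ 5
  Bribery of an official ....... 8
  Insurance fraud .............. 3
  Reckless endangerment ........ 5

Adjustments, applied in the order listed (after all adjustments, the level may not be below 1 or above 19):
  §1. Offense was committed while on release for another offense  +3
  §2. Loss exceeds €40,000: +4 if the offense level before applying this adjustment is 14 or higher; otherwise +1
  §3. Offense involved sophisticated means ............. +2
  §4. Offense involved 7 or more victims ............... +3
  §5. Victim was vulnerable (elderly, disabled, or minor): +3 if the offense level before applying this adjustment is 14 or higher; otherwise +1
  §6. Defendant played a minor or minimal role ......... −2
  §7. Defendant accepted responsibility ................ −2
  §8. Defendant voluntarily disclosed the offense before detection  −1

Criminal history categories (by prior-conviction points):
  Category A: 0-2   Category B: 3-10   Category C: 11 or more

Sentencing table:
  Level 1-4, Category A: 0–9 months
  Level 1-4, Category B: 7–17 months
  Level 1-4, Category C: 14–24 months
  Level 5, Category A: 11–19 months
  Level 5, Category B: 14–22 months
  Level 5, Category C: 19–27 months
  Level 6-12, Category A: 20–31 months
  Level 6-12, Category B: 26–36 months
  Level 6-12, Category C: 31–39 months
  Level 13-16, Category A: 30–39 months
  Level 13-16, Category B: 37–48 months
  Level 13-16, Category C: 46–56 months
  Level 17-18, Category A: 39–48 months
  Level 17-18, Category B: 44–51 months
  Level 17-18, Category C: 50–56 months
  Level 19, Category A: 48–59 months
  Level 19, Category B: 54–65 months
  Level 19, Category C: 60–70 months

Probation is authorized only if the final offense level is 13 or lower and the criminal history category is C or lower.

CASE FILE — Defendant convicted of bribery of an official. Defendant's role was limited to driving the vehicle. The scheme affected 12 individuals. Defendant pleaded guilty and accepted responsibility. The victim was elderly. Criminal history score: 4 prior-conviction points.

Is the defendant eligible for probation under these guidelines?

Base offense level for bribery of an official: 8.
§1 does not apply.
§4 applies: 8 + 3 = 11.
§5 applies (level before this adjustment is 11 < 14, so +1): 11 + 1 = 12.
§6 applies: 12 − 2 = 10.
§7 applies: 10 − 2 = 8.
§8 does not apply.
Final offense level: 8.
Criminal history: 4 prior points → Category B (3-10).
Level 8 falls in the 6-12 band.
Grid: Level 6-12 × Category B = 26-36 months.
Probation check: level 8 ≤ 13 and category B ≤ C → eligible.

Yes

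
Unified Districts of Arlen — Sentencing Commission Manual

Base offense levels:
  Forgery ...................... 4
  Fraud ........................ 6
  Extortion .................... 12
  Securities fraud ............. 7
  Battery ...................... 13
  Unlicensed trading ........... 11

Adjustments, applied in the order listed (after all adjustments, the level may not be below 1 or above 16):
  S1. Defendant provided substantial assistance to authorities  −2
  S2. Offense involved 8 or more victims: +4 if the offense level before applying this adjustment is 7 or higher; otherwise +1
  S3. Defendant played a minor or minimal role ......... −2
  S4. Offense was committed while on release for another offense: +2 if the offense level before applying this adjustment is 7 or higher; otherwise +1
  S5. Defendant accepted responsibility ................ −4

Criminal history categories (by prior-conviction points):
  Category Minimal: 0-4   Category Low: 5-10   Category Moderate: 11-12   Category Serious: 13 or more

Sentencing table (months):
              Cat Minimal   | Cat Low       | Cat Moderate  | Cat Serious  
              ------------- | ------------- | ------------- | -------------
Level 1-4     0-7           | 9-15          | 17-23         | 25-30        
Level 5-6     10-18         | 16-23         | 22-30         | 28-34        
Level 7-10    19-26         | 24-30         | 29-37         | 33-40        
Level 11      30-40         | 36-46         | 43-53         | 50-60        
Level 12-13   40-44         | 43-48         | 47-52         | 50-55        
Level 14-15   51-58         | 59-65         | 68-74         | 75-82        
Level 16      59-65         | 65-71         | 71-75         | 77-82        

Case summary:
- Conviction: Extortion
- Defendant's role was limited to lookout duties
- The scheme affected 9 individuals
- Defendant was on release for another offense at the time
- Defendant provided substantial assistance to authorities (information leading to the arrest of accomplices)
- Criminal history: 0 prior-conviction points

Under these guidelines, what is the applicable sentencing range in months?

Base offense level for extortion: 12.
S1 applies: 12 − 2 = 10.
S2 applies (level before this adjustment is 10 ≥ 7, so +4): 10 + 4 = 14.
S3 applies: 14 − 2 = 12.
S4 applies (level before this adjustment is 12 ≥ 7, so +2): 12 + 2 = 14.
S5 does not apply.
Final offense level: 14.
Criminal history: 0 prior points → Category Minimal (0-4).
Level 14 falls in the 14-15 band.
Grid: Level 14-15 × Category Minimal = 51-58 months.

51-58 months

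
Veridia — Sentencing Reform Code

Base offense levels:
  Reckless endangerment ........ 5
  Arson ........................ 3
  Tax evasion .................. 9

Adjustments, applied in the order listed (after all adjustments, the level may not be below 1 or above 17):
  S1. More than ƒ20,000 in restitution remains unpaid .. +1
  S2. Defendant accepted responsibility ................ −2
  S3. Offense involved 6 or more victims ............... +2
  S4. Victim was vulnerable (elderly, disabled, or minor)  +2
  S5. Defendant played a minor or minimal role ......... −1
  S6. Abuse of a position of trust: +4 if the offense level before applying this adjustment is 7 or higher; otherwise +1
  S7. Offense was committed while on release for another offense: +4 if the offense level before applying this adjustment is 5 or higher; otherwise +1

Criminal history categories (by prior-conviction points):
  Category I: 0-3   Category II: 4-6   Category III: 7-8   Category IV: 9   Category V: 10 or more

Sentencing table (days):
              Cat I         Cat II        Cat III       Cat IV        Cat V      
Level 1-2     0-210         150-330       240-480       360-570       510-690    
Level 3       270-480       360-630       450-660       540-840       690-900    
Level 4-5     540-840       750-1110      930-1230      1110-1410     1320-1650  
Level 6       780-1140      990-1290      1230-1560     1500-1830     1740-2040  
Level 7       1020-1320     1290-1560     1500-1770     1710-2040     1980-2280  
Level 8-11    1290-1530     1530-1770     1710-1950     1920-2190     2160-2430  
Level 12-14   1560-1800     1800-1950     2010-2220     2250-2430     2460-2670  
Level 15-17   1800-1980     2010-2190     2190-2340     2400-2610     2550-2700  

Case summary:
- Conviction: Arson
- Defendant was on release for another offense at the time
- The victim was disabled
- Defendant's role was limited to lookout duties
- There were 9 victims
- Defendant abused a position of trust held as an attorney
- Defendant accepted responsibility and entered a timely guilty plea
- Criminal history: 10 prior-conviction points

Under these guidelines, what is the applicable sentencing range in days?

Base offense level for arson: 3.
S1 does not apply.
S2 applies: 3 − 2 = 1.
S3 applies: 1 + 2 = 3.
S4 applies: 3 + 2 = 5.
S5 applies: 5 − 1 = 4.
S6 applies (level before this adjustment is 4 < 7, so +1): 4 + 1 = 5.
S7 applies (level before this adjustment is 5 ≥ 5, so +4): 5 + 4 = 9.
Final offense level: 9.
Criminal history: 10 prior points → Category V (10+).
Level 9 falls in the 8-11 band.
Grid: Level 8-11 × Category V = 2160-2430 days.

2160-2430 days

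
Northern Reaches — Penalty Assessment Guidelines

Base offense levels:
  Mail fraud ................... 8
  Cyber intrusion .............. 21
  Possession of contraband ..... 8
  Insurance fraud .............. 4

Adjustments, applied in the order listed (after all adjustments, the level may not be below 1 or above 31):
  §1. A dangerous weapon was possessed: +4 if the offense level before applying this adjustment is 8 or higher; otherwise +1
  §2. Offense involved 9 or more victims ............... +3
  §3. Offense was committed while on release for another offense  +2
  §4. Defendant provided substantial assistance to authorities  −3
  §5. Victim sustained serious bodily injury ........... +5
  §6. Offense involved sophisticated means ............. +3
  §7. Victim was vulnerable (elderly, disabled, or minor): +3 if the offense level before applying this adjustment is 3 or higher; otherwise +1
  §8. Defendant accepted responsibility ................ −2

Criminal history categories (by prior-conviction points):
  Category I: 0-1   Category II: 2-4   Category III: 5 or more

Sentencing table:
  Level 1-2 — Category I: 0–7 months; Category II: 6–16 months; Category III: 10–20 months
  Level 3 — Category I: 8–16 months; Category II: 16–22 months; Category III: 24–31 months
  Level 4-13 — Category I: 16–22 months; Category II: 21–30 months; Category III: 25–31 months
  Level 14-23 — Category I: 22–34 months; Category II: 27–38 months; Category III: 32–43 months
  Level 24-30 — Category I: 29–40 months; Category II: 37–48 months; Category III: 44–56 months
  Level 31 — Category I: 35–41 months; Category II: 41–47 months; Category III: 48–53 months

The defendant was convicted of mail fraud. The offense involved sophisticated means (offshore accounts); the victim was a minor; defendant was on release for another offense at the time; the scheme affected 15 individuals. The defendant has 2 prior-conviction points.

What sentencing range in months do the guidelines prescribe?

Base offense level for mail fraud: 8.
§2 applies: 8 + 3 = 11.
§3 applies: 11 + 2 = 13.
§4 does not apply.
§5 does not apply.
§6 applies: 13 + 3 = 16.
§7 applies (level before this adjustment is 16 ≥ 3, so +3): 16 + 3 = 19.
§8 does not apply.
Final offense level: 19.
Criminal history: 2 prior points → Category II (2-4).
Level 19 falls in the 14-23 band.
Grid: Level 14-23 × Category II = 27-38 months.

27-38 months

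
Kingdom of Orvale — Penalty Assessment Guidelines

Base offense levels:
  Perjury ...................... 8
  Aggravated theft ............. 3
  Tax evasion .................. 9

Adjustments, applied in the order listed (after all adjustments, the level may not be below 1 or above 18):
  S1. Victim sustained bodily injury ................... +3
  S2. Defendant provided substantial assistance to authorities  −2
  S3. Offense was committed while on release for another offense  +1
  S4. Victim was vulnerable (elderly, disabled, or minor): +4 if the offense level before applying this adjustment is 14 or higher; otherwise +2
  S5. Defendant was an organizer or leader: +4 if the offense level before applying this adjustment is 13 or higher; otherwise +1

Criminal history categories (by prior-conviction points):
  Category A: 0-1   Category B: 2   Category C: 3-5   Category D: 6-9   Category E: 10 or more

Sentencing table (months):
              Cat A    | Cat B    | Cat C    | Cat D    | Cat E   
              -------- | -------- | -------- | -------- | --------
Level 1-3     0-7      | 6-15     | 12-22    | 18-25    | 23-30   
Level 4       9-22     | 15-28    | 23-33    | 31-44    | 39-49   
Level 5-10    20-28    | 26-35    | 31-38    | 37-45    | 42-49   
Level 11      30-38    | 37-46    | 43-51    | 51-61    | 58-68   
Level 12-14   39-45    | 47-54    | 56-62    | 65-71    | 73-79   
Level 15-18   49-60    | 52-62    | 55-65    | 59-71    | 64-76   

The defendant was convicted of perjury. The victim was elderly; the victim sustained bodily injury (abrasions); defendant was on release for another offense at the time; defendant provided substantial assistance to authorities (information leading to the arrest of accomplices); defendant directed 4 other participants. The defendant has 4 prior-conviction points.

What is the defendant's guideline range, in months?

Base offense level for perjury: 8.
S1 applies: 8 + 3 = 11.
S2 applies: 11 − 2 = 9.
S3 applies: 9 + 1 = 10.
S4 applies (level before this adjustment is 10 < 14, so +2): 10 + 2 = 12.
S5 applies (level before this adjustment is 12 < 13, so +1): 12 + 1 = 13.
Final offense level: 13.
Criminal history: 4 prior points → Category C (3-5).
Level 13 falls in the 12-14 band.
Grid: Level 12-14 × Category C = 56-62 months.

56-62 months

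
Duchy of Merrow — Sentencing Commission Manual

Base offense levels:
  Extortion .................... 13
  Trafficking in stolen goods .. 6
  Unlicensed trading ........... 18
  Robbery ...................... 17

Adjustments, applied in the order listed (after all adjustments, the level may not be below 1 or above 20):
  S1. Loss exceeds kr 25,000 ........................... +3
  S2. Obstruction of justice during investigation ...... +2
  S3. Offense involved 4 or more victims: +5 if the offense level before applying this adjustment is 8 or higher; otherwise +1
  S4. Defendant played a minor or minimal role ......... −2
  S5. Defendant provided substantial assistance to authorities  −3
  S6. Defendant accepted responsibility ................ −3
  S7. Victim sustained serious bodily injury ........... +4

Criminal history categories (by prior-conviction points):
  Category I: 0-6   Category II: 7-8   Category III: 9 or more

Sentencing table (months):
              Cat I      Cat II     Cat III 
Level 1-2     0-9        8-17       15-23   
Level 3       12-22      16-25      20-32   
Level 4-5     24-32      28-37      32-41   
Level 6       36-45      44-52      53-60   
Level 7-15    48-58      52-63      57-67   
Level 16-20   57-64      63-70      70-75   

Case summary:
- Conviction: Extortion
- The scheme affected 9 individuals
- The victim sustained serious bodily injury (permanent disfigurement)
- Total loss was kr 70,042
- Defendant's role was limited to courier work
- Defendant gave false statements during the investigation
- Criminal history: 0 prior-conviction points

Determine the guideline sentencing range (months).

Base offense level for extortion: 13.
S1 applies: 13 + 3 = 16.
S2 applies: 16 + 2 = 18.
S3 applies (level before this adjustment is 18 ≥ 8, so +5): 18 + 5 = 23.
S4 applies: 23 − 2 = 21.
S7 applies: 21 + 4 = 25.
Level 25 exceeds the maximum of 20; capped at 20.
Final offense level: 20.
Criminal history: 0 prior points → Category I (0-6).
Level 20 falls in the 16-20 band.
Grid: Level 16-20 × Category I = 57-64 months.

57-64 months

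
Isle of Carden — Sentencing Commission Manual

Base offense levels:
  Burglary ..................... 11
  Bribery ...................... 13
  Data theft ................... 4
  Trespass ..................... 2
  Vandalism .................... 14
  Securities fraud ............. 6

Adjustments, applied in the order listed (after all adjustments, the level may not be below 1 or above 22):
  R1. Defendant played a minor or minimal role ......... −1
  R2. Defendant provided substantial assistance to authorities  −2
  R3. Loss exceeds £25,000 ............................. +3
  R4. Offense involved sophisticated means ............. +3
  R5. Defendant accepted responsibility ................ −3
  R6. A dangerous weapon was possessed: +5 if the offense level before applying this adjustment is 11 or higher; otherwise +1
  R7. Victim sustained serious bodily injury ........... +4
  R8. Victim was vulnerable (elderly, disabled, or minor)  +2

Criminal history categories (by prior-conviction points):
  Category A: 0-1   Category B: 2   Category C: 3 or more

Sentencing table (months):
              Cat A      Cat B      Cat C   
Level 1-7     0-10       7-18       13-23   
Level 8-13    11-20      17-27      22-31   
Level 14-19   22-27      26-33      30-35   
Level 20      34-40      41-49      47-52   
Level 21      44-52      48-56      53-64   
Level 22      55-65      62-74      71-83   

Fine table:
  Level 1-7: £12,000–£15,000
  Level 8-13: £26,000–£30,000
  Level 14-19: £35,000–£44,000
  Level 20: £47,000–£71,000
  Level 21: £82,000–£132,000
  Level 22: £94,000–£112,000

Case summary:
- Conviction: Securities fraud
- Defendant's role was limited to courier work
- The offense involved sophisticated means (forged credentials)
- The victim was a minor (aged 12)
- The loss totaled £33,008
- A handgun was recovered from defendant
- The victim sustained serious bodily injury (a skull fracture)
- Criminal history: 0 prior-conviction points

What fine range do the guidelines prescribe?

£94,000–£112,000

Base offense level for securities fraud: 6.
R1 applies: 6 − 1 = 5.
R2 does not apply.
R3 applies: 5 + 3 = 8.
R4 applies: 8 + 3 = 11.
R5 does not apply.
R6 applies (level before this adjustment is 11 ≥ 11, so +5): 11 + 5 = 16.
R7 applies: 16 + 4 = 20.
R8 applies: 20 + 2 = 22.
Final offense level: 22.
Level 22 falls in the 22 band.
Fine table: Level 22 → £94,000–£112,000.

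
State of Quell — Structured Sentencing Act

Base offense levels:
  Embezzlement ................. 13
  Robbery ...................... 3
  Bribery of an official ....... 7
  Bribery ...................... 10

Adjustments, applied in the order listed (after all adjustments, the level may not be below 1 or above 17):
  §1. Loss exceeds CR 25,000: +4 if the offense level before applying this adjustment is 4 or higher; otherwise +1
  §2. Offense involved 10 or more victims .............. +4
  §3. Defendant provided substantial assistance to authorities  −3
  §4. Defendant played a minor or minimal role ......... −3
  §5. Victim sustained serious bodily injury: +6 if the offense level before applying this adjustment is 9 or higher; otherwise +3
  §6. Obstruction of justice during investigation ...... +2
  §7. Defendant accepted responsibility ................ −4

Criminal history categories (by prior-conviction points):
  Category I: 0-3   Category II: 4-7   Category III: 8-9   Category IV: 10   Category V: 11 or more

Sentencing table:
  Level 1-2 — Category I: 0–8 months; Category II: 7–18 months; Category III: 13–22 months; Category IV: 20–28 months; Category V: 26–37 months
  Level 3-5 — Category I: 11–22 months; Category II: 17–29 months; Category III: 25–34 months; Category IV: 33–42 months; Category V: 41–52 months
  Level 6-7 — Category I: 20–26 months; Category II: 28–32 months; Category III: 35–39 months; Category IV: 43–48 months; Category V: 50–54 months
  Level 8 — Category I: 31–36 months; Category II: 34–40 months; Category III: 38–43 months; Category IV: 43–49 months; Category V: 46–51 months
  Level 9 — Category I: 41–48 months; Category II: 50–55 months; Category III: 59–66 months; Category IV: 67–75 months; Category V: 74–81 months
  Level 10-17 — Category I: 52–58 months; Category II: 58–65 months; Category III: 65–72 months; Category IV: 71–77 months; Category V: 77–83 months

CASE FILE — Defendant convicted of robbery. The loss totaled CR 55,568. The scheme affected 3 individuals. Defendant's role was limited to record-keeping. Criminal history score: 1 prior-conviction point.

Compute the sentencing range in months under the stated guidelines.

Base offense level for robbery: 3.
§1 applies (level before this adjustment is 3 < 4, so +1): 3 + 1 = 4.
§3 does not apply.
§4 applies: 4 − 3 = 1.
§5 does not apply.
Final offense level: 1.
Criminal history: 1 prior point → Category I (0-3).
Level 1 falls in the 1-2 band.
Grid: Level 1-2 × Category I = 0-8 months.

0-8 months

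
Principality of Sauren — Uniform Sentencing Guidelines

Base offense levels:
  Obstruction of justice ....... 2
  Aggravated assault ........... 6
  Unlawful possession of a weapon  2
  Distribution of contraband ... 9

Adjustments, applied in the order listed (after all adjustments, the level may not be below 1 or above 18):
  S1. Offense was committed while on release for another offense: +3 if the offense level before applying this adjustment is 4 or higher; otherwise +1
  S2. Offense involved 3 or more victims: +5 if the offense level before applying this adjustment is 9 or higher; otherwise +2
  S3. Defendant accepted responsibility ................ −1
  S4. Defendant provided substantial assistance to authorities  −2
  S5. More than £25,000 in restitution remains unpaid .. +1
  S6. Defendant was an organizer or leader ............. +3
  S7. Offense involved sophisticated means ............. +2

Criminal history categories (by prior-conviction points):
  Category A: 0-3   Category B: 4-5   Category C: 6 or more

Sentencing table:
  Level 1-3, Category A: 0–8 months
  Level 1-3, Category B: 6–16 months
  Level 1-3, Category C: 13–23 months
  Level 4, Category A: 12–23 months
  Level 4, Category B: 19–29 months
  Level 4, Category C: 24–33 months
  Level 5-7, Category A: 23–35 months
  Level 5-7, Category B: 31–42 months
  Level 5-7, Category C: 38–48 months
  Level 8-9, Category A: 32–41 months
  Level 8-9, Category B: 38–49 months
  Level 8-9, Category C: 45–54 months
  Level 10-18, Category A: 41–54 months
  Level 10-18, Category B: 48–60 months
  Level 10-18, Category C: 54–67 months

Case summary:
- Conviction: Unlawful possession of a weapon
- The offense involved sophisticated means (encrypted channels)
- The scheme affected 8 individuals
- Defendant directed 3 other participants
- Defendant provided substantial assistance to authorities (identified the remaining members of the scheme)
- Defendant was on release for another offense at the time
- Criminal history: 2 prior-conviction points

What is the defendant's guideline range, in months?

32-41 months

Base offense level for unlawful possession of a weapon: 2.
S1 applies (level before this adjustment is 2 < 4, so +1): 2 + 1 = 3.
S2 applies (level before this adjustment is 3 < 9, so +2): 3 + 2 = 5.
S4 applies: 5 − 2 = 3.
S6 applies: 3 + 3 = 6.
S7 applies: 6 + 2 = 8.
Final offense level: 8.
Criminal history: 2 prior points → Category A (0-3).
Level 8 falls in the 8-9 band.
Grid: Level 8-9 × Category A = 32-41 months.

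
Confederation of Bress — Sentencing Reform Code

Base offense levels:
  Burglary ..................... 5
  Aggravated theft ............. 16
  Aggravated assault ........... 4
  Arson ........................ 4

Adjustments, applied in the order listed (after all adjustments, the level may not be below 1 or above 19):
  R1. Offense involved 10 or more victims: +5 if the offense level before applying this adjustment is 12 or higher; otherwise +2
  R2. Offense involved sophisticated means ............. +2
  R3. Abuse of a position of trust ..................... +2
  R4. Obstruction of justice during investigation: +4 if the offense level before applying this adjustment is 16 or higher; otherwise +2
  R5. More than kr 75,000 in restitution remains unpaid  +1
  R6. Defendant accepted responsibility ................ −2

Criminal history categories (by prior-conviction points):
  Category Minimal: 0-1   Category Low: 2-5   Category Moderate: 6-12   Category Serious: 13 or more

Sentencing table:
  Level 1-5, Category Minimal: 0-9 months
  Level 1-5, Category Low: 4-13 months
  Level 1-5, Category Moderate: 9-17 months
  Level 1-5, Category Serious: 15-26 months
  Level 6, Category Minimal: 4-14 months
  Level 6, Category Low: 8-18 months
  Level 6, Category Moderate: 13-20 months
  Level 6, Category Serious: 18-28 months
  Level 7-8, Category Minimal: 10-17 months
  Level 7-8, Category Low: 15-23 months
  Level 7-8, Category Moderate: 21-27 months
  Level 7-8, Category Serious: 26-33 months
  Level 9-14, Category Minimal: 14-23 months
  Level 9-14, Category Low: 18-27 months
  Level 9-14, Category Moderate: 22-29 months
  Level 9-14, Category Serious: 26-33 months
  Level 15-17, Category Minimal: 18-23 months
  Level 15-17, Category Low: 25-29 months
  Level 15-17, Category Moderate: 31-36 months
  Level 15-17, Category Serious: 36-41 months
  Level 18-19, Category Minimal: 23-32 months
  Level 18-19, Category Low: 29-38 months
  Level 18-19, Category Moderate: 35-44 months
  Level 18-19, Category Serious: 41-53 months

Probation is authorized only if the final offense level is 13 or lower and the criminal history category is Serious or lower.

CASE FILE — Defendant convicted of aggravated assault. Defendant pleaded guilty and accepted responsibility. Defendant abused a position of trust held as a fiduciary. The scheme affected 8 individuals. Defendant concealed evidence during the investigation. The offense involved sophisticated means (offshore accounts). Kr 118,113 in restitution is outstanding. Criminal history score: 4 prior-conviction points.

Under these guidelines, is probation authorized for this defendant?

Yes

Base offense level for aggravated assault: 4.
R1 does not apply.
R2 applies: 4 + 2 = 6.
R3 applies: 6 + 2 = 8.
R4 applies (level before this adjustment is 8 < 16, so +2): 8 + 2 = 10.
R5 applies: 10 + 1 = 11.
R6 applies: 11 − 2 = 9.
Final offense level: 9.
Criminal history: 4 prior points → Category Low (2-5).
Level 9 falls in the 9-14 band.
Grid: Level 9-14 × Category Low = 18-27 months.
Probation check: level 9 ≤ 13 and category Low ≤ Serious → eligible.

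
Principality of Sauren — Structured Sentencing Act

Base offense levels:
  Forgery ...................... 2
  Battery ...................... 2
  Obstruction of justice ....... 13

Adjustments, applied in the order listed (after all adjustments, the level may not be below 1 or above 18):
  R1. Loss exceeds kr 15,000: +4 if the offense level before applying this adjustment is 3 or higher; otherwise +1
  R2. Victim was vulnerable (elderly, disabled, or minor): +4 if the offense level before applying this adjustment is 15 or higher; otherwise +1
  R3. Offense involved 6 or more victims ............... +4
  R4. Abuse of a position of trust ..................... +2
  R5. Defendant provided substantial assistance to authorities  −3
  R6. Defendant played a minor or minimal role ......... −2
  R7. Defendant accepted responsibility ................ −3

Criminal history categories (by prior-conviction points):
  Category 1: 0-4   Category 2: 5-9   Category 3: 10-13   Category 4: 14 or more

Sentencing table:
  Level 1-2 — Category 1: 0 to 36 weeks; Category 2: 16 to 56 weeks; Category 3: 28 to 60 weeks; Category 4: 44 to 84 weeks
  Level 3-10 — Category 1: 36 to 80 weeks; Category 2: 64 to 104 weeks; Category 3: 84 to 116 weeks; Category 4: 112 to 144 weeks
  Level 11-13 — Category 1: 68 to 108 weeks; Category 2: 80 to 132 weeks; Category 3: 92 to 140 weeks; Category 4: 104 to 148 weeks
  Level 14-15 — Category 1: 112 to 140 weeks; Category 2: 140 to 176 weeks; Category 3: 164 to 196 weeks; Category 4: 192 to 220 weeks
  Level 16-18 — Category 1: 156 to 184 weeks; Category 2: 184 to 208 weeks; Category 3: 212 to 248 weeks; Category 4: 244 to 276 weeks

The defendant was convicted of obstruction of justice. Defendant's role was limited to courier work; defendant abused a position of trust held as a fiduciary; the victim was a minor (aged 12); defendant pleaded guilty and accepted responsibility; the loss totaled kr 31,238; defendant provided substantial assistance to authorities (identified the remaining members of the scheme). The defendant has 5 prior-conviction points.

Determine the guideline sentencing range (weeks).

Base offense level for obstruction of justice: 13.
R1 applies (level before this adjustment is 13 ≥ 3, so +4): 13 + 4 = 17.
R2 applies (level before this adjustment is 17 ≥ 15, so +4): 17 + 4 = 21.
R4 applies: 21 + 2 = 23.
R5 applies: 23 − 3 = 20.
R6 applies: 20 − 2 = 18.
R7 applies: 18 − 3 = 15.
Final offense level: 15.
Criminal history: 5 prior points → Category 2 (5-9).
Level 15 falls in the 14-15 band.
Grid: Level 14-15 × Category 2 = 140-176 weeks.

140-176 weeks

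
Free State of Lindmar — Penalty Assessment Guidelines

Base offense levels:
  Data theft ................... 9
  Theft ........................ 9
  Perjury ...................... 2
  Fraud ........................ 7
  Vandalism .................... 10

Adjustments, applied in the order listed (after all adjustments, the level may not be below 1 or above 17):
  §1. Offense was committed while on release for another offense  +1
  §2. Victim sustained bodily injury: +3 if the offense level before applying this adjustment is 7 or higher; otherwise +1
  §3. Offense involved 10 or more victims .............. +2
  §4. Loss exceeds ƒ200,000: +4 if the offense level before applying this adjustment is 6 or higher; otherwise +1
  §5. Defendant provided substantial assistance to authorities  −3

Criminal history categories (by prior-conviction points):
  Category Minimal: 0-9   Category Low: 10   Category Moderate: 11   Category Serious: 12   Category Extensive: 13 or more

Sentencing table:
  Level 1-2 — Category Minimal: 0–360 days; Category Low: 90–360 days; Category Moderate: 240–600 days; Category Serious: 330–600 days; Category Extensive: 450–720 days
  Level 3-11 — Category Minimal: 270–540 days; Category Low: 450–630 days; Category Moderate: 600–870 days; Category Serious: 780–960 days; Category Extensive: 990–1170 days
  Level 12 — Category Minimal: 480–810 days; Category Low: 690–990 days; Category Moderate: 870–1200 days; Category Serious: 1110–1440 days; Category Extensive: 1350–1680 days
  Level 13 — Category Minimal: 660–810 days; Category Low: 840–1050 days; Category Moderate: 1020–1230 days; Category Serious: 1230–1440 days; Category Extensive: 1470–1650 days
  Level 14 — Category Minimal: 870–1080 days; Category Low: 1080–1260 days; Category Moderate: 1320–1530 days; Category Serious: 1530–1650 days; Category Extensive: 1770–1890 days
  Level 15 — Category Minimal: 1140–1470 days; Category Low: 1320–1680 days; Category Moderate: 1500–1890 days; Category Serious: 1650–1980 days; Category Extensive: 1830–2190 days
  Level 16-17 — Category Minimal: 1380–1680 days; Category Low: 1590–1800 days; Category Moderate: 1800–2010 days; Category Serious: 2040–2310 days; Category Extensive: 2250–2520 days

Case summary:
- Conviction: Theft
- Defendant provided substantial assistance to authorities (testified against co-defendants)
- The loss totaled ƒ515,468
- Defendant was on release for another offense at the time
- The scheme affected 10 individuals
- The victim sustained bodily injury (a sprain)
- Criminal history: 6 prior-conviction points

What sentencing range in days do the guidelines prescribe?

1380-1680 days

Base offense level for theft: 9.
§1 applies: 9 + 1 = 10.
§2 applies (level before this adjustment is 10 ≥ 7, so +3): 10 + 3 = 13.
§3 applies: 13 + 2 = 15.
§4 applies (level before this adjustment is 15 ≥ 6, so +4): 15 + 4 = 19.
§5 applies: 19 − 3 = 16.
Final offense level: 16.
Criminal history: 6 prior points → Category Minimal (0-9).
Level 16 falls in the 16-17 band.
Grid: Level 16-17 × Category Minimal = 1380-1680 days.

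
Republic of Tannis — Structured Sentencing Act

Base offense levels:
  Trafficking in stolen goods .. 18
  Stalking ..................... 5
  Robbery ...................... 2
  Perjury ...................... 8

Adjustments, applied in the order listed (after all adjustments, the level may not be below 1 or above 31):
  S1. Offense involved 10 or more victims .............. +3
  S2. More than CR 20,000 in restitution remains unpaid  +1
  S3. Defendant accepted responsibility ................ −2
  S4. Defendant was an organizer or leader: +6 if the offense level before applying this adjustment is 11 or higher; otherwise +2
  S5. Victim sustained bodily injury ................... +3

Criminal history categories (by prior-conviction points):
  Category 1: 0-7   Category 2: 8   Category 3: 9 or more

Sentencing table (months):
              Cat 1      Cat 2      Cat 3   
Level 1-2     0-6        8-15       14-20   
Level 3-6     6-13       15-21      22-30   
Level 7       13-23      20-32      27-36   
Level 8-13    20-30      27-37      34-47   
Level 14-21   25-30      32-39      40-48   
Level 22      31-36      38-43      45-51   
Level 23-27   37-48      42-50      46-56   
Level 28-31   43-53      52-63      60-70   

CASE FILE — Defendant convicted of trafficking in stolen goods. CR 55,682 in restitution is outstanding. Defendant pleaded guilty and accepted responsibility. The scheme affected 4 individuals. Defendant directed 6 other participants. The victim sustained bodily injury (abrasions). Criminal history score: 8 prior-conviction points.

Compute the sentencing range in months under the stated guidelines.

Base offense level for trafficking in stolen goods: 18.
S1 does not apply.
S2 applies: 18 + 1 = 19.
S3 applies: 19 − 2 = 17.
S4 applies (level before this adjustment is 17 ≥ 11, so +6): 17 + 6 = 23.
S5 applies: 23 + 3 = 26.
Final offense level: 26.
Criminal history: 8 prior points → Category 2 (8).
Level 26 falls in the 23-27 band.
Grid: Level 23-27 × Category 2 = 42-50 months.

42-50 months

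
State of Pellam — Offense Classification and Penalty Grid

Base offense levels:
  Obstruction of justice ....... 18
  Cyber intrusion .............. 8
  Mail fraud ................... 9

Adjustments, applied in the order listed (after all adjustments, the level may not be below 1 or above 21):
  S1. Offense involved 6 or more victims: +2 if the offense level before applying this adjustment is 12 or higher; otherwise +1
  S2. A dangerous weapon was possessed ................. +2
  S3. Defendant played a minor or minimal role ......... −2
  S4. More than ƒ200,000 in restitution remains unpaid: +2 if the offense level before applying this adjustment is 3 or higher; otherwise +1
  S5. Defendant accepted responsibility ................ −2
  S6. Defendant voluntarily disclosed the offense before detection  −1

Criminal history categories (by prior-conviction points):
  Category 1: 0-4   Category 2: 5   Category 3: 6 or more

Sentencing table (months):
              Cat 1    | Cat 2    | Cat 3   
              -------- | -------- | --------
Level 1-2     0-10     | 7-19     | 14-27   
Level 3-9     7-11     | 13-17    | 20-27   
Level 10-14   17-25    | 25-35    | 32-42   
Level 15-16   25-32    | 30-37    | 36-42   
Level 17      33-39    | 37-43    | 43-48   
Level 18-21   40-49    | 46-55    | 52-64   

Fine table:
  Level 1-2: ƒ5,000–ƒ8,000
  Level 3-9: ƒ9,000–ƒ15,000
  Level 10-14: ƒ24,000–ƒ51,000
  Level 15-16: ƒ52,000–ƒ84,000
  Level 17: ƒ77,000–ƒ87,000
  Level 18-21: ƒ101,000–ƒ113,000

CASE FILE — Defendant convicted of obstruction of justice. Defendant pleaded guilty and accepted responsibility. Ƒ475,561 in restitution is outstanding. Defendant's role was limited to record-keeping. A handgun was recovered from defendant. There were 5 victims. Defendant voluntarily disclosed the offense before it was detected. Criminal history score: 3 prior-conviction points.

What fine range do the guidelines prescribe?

ƒ77,000–ƒ87,000

Base offense level for obstruction of justice: 18.
S1 does not apply.
S2 applies: 18 + 2 = 20.
S3 applies: 20 − 2 = 18.
S4 applies (level before this adjustment is 18 ≥ 3, so +2): 18 + 2 = 20.
S5 applies: 20 − 2 = 18.
S6 applies: 18 − 1 = 17.
Final offense level: 17.
Level 17 falls in the 17 band.
Fine table: Level 17 → ƒ77,000–ƒ87,000.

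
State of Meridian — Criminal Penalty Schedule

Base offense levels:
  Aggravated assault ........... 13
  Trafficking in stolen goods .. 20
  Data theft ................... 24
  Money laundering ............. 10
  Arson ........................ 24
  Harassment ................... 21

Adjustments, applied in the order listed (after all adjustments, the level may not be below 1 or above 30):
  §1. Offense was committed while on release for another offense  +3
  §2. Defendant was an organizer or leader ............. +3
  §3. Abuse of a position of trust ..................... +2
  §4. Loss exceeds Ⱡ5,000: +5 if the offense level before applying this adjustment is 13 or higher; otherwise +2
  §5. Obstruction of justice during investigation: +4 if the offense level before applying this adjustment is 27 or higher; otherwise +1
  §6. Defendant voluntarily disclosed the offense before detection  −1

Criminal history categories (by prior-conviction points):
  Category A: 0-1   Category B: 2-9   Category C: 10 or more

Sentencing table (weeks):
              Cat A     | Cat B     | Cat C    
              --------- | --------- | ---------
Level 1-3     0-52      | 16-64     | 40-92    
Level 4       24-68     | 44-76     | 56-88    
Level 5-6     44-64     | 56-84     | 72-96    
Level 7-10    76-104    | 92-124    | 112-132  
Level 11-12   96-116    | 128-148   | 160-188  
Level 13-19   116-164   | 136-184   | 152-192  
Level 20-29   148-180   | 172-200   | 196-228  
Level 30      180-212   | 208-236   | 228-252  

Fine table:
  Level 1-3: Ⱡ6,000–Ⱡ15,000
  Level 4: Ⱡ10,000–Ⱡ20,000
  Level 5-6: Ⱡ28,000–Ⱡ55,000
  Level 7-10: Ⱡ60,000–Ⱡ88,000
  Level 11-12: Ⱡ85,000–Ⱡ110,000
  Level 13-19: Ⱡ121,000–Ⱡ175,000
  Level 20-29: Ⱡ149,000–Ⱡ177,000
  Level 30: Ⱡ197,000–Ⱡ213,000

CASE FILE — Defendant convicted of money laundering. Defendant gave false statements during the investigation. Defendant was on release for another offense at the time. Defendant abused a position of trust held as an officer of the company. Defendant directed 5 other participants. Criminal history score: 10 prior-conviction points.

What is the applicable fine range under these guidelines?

Base offense level for money laundering: 10.
§1 applies: 10 + 3 = 13.
§2 applies: 13 + 3 = 16.
§3 applies: 16 + 2 = 18.
§4 does not apply.
§5 applies (level before this adjustment is 18 < 27, so +1): 18 + 1 = 19.
§6 does not apply.
Final offense level: 19.
Level 19 falls in the 13-19 band.
Fine table: Level 13-19 → Ⱡ121,000–Ⱡ175,000.

Ⱡ121,000–Ⱡ175,000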